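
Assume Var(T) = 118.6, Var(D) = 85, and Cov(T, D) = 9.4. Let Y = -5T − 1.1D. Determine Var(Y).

Var(Y) = 3171.25

Var(Y) = a²·Var(T) + b²·Var(D) + 2ab·Cov(T, D) with a = -5, b = -1.1.
= (-5)²·118.6 + (-1.1)²·85 + 2·(-5)·(-1.1)·9.4
= 2965 + 102.85 + 103.4 = 3171.25.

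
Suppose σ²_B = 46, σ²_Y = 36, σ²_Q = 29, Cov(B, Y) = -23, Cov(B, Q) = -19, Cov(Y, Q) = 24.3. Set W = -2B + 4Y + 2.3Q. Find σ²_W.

σ²_W = a²·σ²_B + b²·σ²_Y + c²·σ²_Q + 2ab·Cov(B, Y) + 2ac·Cov(B, Q) + 2bc·Cov(Y, Q), with a = -2, b = 4, c = 2.3.
= 184 + 576 + 153.41 + 368 + 174.8 + 447.12
= 1903.33.

σ²_W = 1903.33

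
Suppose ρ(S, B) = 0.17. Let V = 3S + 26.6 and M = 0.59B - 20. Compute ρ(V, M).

Linear rescalings preserve correlation up to sign; here the slopes 3 and 0.59 have the same sign, so ρ(V, M) = ρ(S, B) = 0.17.

ρ(V, M) = 0.17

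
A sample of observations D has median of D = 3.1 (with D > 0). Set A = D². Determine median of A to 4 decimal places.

D² is monotone on this domain, so median of A = square(3.1) = 9.61.

median of A = 9.61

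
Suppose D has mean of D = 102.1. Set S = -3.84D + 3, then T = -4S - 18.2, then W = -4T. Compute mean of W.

mean of W = -6152.224

mean of S = (-3.84)·102.1 + 3 = -389.064.
mean of T = (-4)·(-389.064) + (-18.2) = 1538.056.
mean of W = (-4)·1538.056 = -6152.224.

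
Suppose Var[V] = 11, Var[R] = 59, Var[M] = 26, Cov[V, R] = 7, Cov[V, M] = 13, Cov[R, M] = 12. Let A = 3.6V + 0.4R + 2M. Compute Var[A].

Var[A] = 482.56

Var[A] = a²·Var[V] + b²·Var[R] + c²·Var[M] + 2ab·Cov[V, R] + 2ac·Cov[V, M] + 2bc·Cov[R, M], with a = 3.6, b = 0.4, c = 2.
= 142.56 + 9.44 + 104 + 20.16 + 187.2 + 19.2
= 482.56.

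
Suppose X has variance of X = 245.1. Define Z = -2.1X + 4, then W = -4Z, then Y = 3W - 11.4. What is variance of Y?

variance of Y = 155648.304

variance of Z = (-2.1)²·245.1 = 1080.891.
variance of W = (-4)²·1080.891 = 17294.256.
variance of Y = 3²·17294.256 = 155648.304.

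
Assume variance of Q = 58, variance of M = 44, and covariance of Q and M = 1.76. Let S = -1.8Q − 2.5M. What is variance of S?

variance of S = a²·variance of Q + b²·variance of M + 2ab·covariance of Q and M with a = -1.8, b = -2.5.
= (-1.8)²·58 + (-2.5)²·44 + 2·(-1.8)·(-2.5)·1.76
= 187.92 + 275 + 15.84 = 478.76.

variance of S = 478.76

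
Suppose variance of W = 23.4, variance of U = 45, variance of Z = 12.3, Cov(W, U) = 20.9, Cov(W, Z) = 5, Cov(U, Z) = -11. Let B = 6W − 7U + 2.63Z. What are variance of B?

variance of B = a²·variance of W + b²·variance of U + c²·variance of Z + 2ab·Cov(W, U) + 2ac·Cov(W, Z) + 2bc·Cov(U, Z), with a = 6, b = -7, c = 2.63.
= 842.4 + 2205 + 85.07787 + (-1755.6) + 157.8 + 405.02
= 1939.69787.

variance of B = 1939.69787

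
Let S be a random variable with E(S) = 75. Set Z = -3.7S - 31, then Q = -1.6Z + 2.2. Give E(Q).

E(Q) = 495.8

E(Z) = (-3.7)·75 + (-31) = -308.5.
E(Q) = (-1.6)·(-308.5) + 2.2 = 495.8.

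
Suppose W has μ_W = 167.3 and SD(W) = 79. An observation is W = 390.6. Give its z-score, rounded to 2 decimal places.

z = (W − μ_W) / SD(W) = (390.6 − 167.3) / 79 ≈ 2.83.

z = 2.83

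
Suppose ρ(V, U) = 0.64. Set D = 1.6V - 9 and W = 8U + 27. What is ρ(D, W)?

ρ(D, W) = 0.64

Linear rescalings preserve correlation up to sign; here the slopes 1.6 and 8 have the same sign, so ρ(D, W) = ρ(V, U) = 0.64.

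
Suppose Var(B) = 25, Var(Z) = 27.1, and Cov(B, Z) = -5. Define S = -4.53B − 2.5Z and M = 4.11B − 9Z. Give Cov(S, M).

Cov(S, M) = -8.1825

By bilinearity, Cov(S, M) = ac·Var(B) + bd·Var(Z) + (ad+bc)·Cov(B, Z), with a=-4.53, b=-2.5, c=4.11, d=-9.
ac·Var(B) = (-4.53)·4.11·25 = -465.4575
bd·Var(Z) = (-2.5)·(-9)·27.1 = 609.75
(ad+bc)·Cov(B, Z) = (30.495)·(-5) = -152.475
Cov(S, M) = -465.4575 + 609.75 + (-152.475) = -8.1825.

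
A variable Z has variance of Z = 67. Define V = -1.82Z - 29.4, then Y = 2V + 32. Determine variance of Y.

variance of V = (-1.82)²·67 = 221.9308.
variance of Y = 2²·221.9308 = 887.7232.

variance of Y = 887.7232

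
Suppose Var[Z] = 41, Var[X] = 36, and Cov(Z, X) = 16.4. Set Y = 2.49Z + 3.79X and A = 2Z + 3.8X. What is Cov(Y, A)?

By bilinearity, Cov(Y, A) = ac·Var[Z] + bd·Var[X] + (ad+bc)·Cov(Z, X), with a=2.49, b=3.79, c=2, d=3.8.
ac·Var[Z] = 2.49·2·41 = 204.18
bd·Var[X] = 3.79·3.8·36 = 518.472
(ad+bc)·Cov(Z, X) = (17.042)·16.4 = 279.4888
Cov(Y, A) = 204.18 + 518.472 + 279.4888 = 1002.1408.

Cov(Y, A) = 1002.1408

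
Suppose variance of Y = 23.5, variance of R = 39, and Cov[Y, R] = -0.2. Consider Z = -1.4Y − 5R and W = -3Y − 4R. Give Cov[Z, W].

By bilinearity, Cov[Z, W] = ac·variance of Y + bd·variance of R + (ad+bc)·Cov[Y, R], with a=-1.4, b=-5, c=-3, d=-4.
ac·variance of Y = (-1.4)·(-3)·23.5 = 98.7
bd·variance of R = (-5)·(-4)·39 = 780
(ad+bc)·Cov[Y, R] = (20.6)·(-0.2) = -4.12
Cov[Z, W] = 98.7 + 780 + (-4.12) = 874.58.

Cov[Z, W] = 874.58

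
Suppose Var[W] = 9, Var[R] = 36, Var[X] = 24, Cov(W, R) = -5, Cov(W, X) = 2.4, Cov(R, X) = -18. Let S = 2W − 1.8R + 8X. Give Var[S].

Var[S] = a²·Var[W] + b²·Var[R] + c²·Var[X] + 2ab·Cov(W, R) + 2ac·Cov(W, X) + 2bc·Cov(R, X), with a = 2, b = -1.8, c = 8.
= 36 + 116.64 + 1536 + 36 + 76.8 + 518.4
= 2319.84.

Var[S] = 2319.84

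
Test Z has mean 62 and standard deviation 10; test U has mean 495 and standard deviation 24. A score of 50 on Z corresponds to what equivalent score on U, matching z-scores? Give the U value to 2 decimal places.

z = (50 − 62)/10 = -1.2.
U = 495 + z·24 = 495 + (50 − 62)·24/10 = 466.20.

U = 466.20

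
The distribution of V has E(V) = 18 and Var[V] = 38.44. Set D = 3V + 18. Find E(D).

E(D) = 72

D = 3V + 18 is linear with a = 3, b = 18.
E(D) = a·E(V) + b = 3·18 + 18 = 72.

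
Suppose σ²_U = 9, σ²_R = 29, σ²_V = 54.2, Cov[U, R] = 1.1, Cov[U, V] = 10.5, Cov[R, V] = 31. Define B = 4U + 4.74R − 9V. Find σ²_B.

σ²_B = a²·σ²_U + b²·σ²_R + c²·σ²_V + 2ab·Cov[U, R] + 2ac·Cov[U, V] + 2bc·Cov[R, V], with a = 4, b = 4.74, c = -9.
= 144 + 651.5604 + 4390.2 + 41.712 + (-756) + (-2644.92)
= 1826.5524.

σ²_B = 1826.5524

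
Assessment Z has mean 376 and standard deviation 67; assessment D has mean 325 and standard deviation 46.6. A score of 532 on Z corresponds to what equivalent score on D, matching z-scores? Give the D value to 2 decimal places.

z = (532 − 376)/67 ≈ 2.3284.
D = 325 + z·46.6 = 325 + (532 − 376)·46.6/67 ≈ 433.50.

D = 433.50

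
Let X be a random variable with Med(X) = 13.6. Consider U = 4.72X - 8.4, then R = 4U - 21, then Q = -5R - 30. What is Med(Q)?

Med(U) = 4.72·13.6 + (-8.4) = 55.792.
Med(R) = 4·55.792 + (-21) = 202.168.
Med(Q) = (-5)·202.168 + (-30) = -1040.84.

Med(Q) = -1040.84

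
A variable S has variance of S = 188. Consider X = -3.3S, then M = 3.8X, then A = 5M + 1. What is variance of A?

variance of A = 739082.52

variance of X = (-3.3)²·188 = 2047.32.
variance of M = 3.8²·2047.32 = 29563.3008.
variance of A = 5²·29563.3008 = 739082.52.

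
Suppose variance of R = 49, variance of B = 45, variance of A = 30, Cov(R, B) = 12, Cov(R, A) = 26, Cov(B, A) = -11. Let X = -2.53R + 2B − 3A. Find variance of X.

variance of X = a²·variance of R + b²·variance of B + c²·variance of A + 2ab·Cov(R, B) + 2ac·Cov(R, A) + 2bc·Cov(B, A), with a = -2.53, b = 2, c = -3.
= 313.6441 + 180 + 270 + (-121.44) + 394.68 + 132
= 1168.8841.

variance of X = 1168.8841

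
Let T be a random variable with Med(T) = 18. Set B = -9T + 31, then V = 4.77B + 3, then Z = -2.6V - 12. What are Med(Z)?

Med(Z) = 1604.862

Med(B) = (-9)·18 + 31 = -131.
Med(V) = 4.77·(-131) + 3 = -621.87.
Med(Z) = (-2.6)·(-621.87) + (-12) = 1604.862.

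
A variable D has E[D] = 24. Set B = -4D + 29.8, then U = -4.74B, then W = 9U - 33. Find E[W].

E[B] = (-4)·24 + 29.8 = -66.2.
E[U] = (-4.74)·(-66.2) = 313.788.
E[W] = 9·313.788 + (-33) = 2791.092.

E[W] = 2791.092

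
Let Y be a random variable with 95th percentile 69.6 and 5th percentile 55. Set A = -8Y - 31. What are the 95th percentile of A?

Since a = -8 < 0 the transformation is decreasing, reversing order: the 95th percentile of A corresponds to the 5th percentile of Y.
So P_{95}(A) = a·P_{5}(Y) + b = (-8)·55 + (-31) = -471.

95th percentile of A = -471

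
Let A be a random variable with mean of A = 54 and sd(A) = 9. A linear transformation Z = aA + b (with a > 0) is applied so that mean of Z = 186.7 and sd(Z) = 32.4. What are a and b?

sd(Z) = a·sd(A) (a > 0), so a = 32.4/9 = 3.6.
mean of Z = a·mean of A + b, so b = 186.7 − 3.6·54 = -7.7.

a = 3.6, b = -7.7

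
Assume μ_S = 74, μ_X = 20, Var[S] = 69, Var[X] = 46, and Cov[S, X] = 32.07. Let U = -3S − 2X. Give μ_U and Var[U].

μ_U = -262, Var[U] = 1189.84

μ_U = (-3)·μ_S + (-2)·μ_X = (-3)·74 + (-2)·20 = -262.
Var[U] = a²·Var[S] + b²·Var[X] + 2ab·Cov[S, X] with a = -3, b = -2.
= (-3)²·69 + (-2)²·46 + 2·(-3)·(-2)·32.07
= 621 + 184 + 384.84 = 1189.84.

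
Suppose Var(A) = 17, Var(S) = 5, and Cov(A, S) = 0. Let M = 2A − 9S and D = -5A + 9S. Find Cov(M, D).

By bilinearity, Cov(M, D) = ac·Var(A) + bd·Var(S) + (ad+bc)·Cov(A, S), with a=2, b=-9, c=-5, d=9.
ac·Var(A) = 2·(-5)·17 = -170
bd·Var(S) = (-9)·9·5 = -405
(ad+bc)·Cov(A, S) = (63)·0 = 0
Cov(M, D) = -170 + (-405) + 0 = -575.

Cov(M, D) = -575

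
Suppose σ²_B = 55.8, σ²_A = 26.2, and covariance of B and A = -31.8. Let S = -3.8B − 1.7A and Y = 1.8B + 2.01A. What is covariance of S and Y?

By bilinearity, covariance of S and Y = ac·σ²_B + bd·σ²_A + (ad+bc)·covariance of B and A, with a=-3.8, b=-1.7, c=1.8, d=2.01.
ac·σ²_B = (-3.8)·1.8·55.8 = -381.672
bd·σ²_A = (-1.7)·2.01·26.2 = -89.5254
(ad+bc)·covariance of B and A = (-10.698)·(-31.8) = 340.1964
covariance of S and Y = -381.672 + (-89.5254) + 340.1964 = -131.001.

covariance of S and Y = -131.001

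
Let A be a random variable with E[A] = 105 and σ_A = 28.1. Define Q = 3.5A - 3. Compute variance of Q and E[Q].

variance of Q = 9672.7225, E[Q] = 364.5

Q = 3.5A - 3 is linear with a = 3.5, b = -3.
variance of A = 28.1² = 789.61.
variance of Q = a²·variance of A = 3.5²·789.61 = 9672.7225 (the additive constant -3 does not affect variance).
E[Q] = a·E[A] + b = 3.5·105 + (-3) = 364.5.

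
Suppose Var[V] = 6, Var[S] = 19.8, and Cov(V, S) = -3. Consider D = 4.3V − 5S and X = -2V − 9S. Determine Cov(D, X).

Cov(D, X) = 925.5

By bilinearity, Cov(D, X) = ac·Var[V] + bd·Var[S] + (ad+bc)·Cov(V, S), with a=4.3, b=-5, c=-2, d=-9.
ac·Var[V] = 4.3·(-2)·6 = -51.6
bd·Var[S] = (-5)·(-9)·19.8 = 891
(ad+bc)·Cov(V, S) = (-28.7)·(-3) = 86.1
Cov(D, X) = -51.6 + 891 + 86.1 = 925.5.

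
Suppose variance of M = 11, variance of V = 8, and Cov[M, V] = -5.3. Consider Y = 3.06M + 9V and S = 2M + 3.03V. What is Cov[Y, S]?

Cov[Y, S] = 140.93946

By bilinearity, Cov[Y, S] = ac·variance of M + bd·variance of V + (ad+bc)·Cov[M, V], with a=3.06, b=9, c=2, d=3.03.
ac·variance of M = 3.06·2·11 = 67.32
bd·variance of V = 9·3.03·8 = 218.16
(ad+bc)·Cov[M, V] = (27.2718)·(-5.3) = -144.54054
Cov[Y, S] = 67.32 + 218.16 + (-144.54054) = 140.93946.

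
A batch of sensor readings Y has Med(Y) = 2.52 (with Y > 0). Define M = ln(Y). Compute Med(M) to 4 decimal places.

ln(Y) is monotone on this domain, so Med(M) = ln(2.52) ≈ 0.9243.

Med(M) = 0.9243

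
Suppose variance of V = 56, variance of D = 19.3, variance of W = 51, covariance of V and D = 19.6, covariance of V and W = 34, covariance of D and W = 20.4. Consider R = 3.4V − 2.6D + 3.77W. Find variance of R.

variance of R = a²·variance of V + b²·variance of D + c²·variance of W + 2ab·covariance of V and D + 2ac·covariance of V and W + 2bc·covariance of D and W, with a = 3.4, b = -2.6, c = 3.77.
= 647.36 + 130.468 + 724.8579 + (-346.528) + 871.624 + (-399.9216)
= 1627.8603.

variance of R = 1627.8603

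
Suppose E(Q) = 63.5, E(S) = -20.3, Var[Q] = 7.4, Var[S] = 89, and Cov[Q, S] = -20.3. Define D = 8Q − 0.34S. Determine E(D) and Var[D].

E(D) = 514.902, Var[D] = 594.3204

E(D) = 8·E(Q) + (-0.34)·E(S) = 8·63.5 + (-0.34)·(-20.3) = 514.902.
Var[D] = a²·Var[Q] + b²·Var[S] + 2ab·Cov[Q, S] with a = 8, b = -0.34.
= 8²·7.4 + (-0.34)²·89 + 2·8·(-0.34)·(-20.3)
= 473.6 + 10.2884 + 110.432 = 594.3204.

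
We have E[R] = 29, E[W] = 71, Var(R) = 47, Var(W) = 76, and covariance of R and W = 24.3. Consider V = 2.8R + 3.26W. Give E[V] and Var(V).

E[V] = 2.8·E[R] + 3.26·E[W] = 2.8·29 + 3.26·71 = 312.66.
Var(V) = a²·Var(R) + b²·Var(W) + 2ab·covariance of R and W with a = 2.8, b = 3.26.
= 2.8²·47 + 3.26²·76 + 2·2.8·3.26·24.3
= 368.48 + 807.6976 + 443.6208 = 1619.7984.

E[V] = 312.66, Var(V) = 1619.7984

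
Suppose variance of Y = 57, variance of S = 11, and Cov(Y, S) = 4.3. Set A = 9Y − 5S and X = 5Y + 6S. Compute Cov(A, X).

Cov(A, X) = 2359.7

By bilinearity, Cov(A, X) = ac·variance of Y + bd·variance of S + (ad+bc)·Cov(Y, S), with a=9, b=-5, c=5, d=6.
ac·variance of Y = 9·5·57 = 2565
bd·variance of S = (-5)·6·11 = -330
(ad+bc)·Cov(Y, S) = (29)·4.3 = 124.7
Cov(A, X) = 2565 + (-330) + 124.7 = 2359.7.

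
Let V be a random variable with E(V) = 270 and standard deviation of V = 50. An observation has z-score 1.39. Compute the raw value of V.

V = E(V) + z·standard deviation of V = 270 + 1.39·50 = 339.5.

V = 339.5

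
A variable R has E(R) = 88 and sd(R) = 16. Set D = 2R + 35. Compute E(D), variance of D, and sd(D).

D = 2R + 35 is linear with a = 2, b = 35.
E(D) = a·E(R) + b = 2·88 + 35 = 211.
variance of R = 16² = 256.
variance of D = a²·variance of R = 2²·256 = 1024 (the additive constant 35 does not affect variance).
sd(D) = |a|·sd(R) = |2|·16 = 32.

E(D) = 211, variance of D = 1024, sd(D) = 32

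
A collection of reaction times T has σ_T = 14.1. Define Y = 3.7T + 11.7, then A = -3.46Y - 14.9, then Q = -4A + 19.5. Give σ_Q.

σ_Y = |3.7|·14.1 = 52.17.
σ_A = |-3.46|·52.17 = 180.5082.
σ_Q = |-4|·180.5082 = 722.0328.

σ_Q = 722.0328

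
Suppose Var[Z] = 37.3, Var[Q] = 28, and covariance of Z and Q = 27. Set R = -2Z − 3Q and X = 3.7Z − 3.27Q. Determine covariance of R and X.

covariance of R and X = -124.46

By bilinearity, covariance of R and X = ac·Var[Z] + bd·Var[Q] + (ad+bc)·covariance of Z and Q, with a=-2, b=-3, c=3.7, d=-3.27.
ac·Var[Z] = (-2)·3.7·37.3 = -276.02
bd·Var[Q] = (-3)·(-3.27)·28 = 274.68
(ad+bc)·covariance of Z and Q = (-4.56)·27 = -123.12
covariance of R and X = -276.02 + 274.68 + (-123.12) = -124.46.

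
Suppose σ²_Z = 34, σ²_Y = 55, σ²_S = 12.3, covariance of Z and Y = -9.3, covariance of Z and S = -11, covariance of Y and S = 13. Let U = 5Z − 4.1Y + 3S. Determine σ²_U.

σ²_U = 1616.75

σ²_U = a²·σ²_Z + b²·σ²_Y + c²·σ²_S + 2ab·covariance of Z and Y + 2ac·covariance of Z and S + 2bc·covariance of Y and S, with a = 5, b = -4.1, c = 3.
= 850 + 924.55 + 110.7 + 381.3 + (-330) + (-319.8)
= 1616.75.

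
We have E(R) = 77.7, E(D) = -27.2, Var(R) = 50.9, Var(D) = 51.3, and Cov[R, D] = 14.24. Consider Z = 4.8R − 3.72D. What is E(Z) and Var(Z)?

E(Z) = 4.8·E(R) + (-3.72)·E(D) = 4.8·77.7 + (-3.72)·(-27.2) = 474.144.
Var(Z) = a²·Var(R) + b²·Var(D) + 2ab·Cov[R, D] with a = 4.8, b = -3.72.
= 4.8²·50.9 + (-3.72)²·51.3 + 2·4.8·(-3.72)·14.24
= 1172.736 + 709.90992 + (-508.53888) = 1374.10704.

E(Z) = 474.144, Var(Z) = 1374.10704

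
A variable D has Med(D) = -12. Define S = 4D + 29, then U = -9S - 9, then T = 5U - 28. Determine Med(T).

Med(S) = 4·(-12) + 29 = -19.
Med(U) = (-9)·(-19) + (-9) = 162.
Med(T) = 5·162 + (-28) = 782.

Med(T) = 782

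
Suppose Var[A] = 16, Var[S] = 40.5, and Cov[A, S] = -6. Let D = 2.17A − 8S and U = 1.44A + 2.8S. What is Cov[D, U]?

Cov[D, U] = -824.5392

By bilinearity, Cov[D, U] = ac·Var[A] + bd·Var[S] + (ad+bc)·Cov[A, S], with a=2.17, b=-8, c=1.44, d=2.8.
ac·Var[A] = 2.17·1.44·16 = 49.9968
bd·Var[S] = (-8)·2.8·40.5 = -907.2
(ad+bc)·Cov[A, S] = (-5.444)·(-6) = 32.664
Cov[D, U] = 49.9968 + (-907.2) + 32.664 = -824.5392.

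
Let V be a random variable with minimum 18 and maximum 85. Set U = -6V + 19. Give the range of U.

Range of V = 85 − 18 = 67.
Range(U) = |a|·Range(V) = |-6|·67 = 402.

Range(U) = 402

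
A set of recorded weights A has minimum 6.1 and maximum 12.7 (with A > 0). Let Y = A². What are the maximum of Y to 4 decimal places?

A² is increasing on this domain, so max(Y) comes from max(A) = 12.7: max(Y) = square(12.7) = 161.29.

max(Y) = 161.29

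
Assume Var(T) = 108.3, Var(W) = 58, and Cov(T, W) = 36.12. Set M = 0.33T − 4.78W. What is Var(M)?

Var(M) = a²·Var(T) + b²·Var(W) + 2ab·Cov(T, W) with a = 0.33, b = -4.78.
= 0.33²·108.3 + (-4.78)²·58 + 2·0.33·(-4.78)·36.12
= 11.79387 + 1325.2072 + (-113.951376) = 1223.049694.

Var(M) = 1223.049694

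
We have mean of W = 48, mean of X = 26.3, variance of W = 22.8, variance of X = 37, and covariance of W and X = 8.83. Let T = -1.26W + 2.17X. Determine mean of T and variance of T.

mean of T = -3.409, variance of T = 162.140608

mean of T = (-1.26)·mean of W + 2.17·mean of X = (-1.26)·48 + 2.17·26.3 = -3.409.
variance of T = a²·variance of W + b²·variance of X + 2ab·covariance of W and X with a = -1.26, b = 2.17.
= (-1.26)²·22.8 + 2.17²·37 + 2·(-1.26)·2.17·8.83
= 36.19728 + 174.2293 + (-48.285972) = 162.140608.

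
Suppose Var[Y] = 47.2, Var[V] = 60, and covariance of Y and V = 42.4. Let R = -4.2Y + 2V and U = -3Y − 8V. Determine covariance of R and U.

covariance of R and U = 804.96

By bilinearity, covariance of R and U = ac·Var[Y] + bd·Var[V] + (ad+bc)·covariance of Y and V, with a=-4.2, b=2, c=-3, d=-8.
ac·Var[Y] = (-4.2)·(-3)·47.2 = 594.72
bd·Var[V] = 2·(-8)·60 = -960
(ad+bc)·covariance of Y and V = (27.6)·42.4 = 1170.24
covariance of R and U = 594.72 + (-960) + 1170.24 = 804.96.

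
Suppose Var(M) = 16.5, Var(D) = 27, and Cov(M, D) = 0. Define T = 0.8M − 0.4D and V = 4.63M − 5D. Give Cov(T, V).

Cov(T, V) = 115.116

By bilinearity, Cov(T, V) = ac·Var(M) + bd·Var(D) + (ad+bc)·Cov(M, D), with a=0.8, b=-0.4, c=4.63, d=-5.
ac·Var(M) = 0.8·4.63·16.5 = 61.116
bd·Var(D) = (-0.4)·(-5)·27 = 54
(ad+bc)·Cov(M, D) = (-5.852)·0 = 0
Cov(T, V) = 61.116 + 54 + 0 = 115.116.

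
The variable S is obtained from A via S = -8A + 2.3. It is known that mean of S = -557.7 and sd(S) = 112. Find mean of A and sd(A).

From S = -8A + 2.3: mean of S = a·mean of A + b, so mean of A = (mean of S − b)/a = (-557.7 − 2.3)/(-8) = 70.
sd(S) = |a|·sd(A), so sd(A) = 112/|-8| = 14.

mean of A = 70, sd(A) = 14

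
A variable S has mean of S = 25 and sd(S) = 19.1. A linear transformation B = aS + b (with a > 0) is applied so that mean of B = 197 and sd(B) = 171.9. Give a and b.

sd(B) = a·sd(S) (a > 0), so a = 171.9/19.1 = 9.
mean of B = a·mean of S + b, so b = 197 − 9·25 = -28.

a = 9, b = -28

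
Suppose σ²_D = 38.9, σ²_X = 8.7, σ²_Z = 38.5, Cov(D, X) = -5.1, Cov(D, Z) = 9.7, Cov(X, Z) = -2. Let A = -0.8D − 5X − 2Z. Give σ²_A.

σ²_A = 346.636

σ²_A = a²·σ²_D + b²·σ²_X + c²·σ²_Z + 2ab·Cov(D, X) + 2ac·Cov(D, Z) + 2bc·Cov(X, Z), with a = -0.8, b = -5, c = -2.
= 24.896 + 217.5 + 154 + (-40.8) + 31.04 + (-40)
= 346.636.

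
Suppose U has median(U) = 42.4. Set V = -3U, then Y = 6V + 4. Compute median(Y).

median(V) = (-3)·42.4 = -127.2.
median(Y) = 6·(-127.2) + 4 = -759.2.

median(Y) = -759.2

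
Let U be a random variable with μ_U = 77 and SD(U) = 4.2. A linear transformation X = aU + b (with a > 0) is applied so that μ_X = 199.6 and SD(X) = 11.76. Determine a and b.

a = 2.8, b = -16

SD(X) = a·SD(U) (a > 0), so a = 11.76/4.2 = 2.8.
μ_X = a·μ_U + b, so b = 199.6 − 2.8·77 = -16.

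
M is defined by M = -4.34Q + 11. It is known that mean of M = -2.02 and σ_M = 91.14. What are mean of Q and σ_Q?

mean of Q = 3, σ_Q = 21

From M = -4.34Q + 11: mean of M = a·mean of Q + b, so mean of Q = (mean of M − b)/a = (-2.02 − 11)/(-4.34) = 3.
σ_M = |a|·σ_Q, so σ_Q = 91.14/|-4.34| = 21.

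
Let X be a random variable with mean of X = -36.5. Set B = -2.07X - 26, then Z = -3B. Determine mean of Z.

mean of Z = -148.665

mean of B = (-2.07)·(-36.5) + (-26) = 49.555.
mean of Z = (-3)·49.555 = -148.665.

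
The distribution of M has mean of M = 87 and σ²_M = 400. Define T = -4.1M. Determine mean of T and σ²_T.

mean of T = -356.7, σ²_T = 6724

T = -4.1M is linear with a = -4.1, b = 0.
mean of T = a·mean of M + b = (-4.1)·87 = -356.7.
σ²_T = a²·σ²_M = (-4.1)²·400 = 6724.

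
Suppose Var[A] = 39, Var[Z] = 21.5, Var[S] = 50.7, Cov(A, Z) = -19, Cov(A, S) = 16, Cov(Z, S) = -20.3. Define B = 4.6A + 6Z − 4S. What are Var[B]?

Var[B] = 1747.24

Var[B] = a²·Var[A] + b²·Var[Z] + c²·Var[S] + 2ab·Cov(A, Z) + 2ac·Cov(A, S) + 2bc·Cov(Z, S), with a = 4.6, b = 6, c = -4.
= 825.24 + 774 + 811.2 + (-1048.8) + (-588.8) + 974.4
= 1747.24.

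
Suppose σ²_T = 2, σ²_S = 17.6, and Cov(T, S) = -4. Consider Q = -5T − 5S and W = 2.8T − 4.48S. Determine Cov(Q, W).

By bilinearity, Cov(Q, W) = ac·σ²_T + bd·σ²_S + (ad+bc)·Cov(T, S), with a=-5, b=-5, c=2.8, d=-4.48.
ac·σ²_T = (-5)·2.8·2 = -28
bd·σ²_S = (-5)·(-4.48)·17.6 = 394.24
(ad+bc)·Cov(T, S) = (8.4)·(-4) = -33.6
Cov(Q, W) = -28 + 394.24 + (-33.6) = 332.64.

Cov(Q, W) = 332.64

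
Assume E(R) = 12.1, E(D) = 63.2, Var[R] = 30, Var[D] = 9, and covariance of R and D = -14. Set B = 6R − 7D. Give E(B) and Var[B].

E(B) = -369.8, Var[B] = 2697

E(B) = 6·E(R) + (-7)·E(D) = 6·12.1 + (-7)·63.2 = -369.8.
Var[B] = a²·Var[R] + b²·Var[D] + 2ab·covariance of R and D with a = 6, b = -7.
= 6²·30 + (-7)²·9 + 2·6·(-7)·(-14)
= 1080 + 441 + 1176 = 2697.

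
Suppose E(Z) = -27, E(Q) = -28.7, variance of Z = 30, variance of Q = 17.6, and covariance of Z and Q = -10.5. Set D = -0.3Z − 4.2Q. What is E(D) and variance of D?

E(D) = (-0.3)·E(Z) + (-4.2)·E(Q) = (-0.3)·(-27) + (-4.2)·(-28.7) = 128.64.
variance of D = a²·variance of Z + b²·variance of Q + 2ab·covariance of Z and Q with a = -0.3, b = -4.2.
= (-0.3)²·30 + (-4.2)²·17.6 + 2·(-0.3)·(-4.2)·(-10.5)
= 2.7 + 310.464 + (-26.46) = 286.704.

E(D) = 128.64, variance of D = 286.704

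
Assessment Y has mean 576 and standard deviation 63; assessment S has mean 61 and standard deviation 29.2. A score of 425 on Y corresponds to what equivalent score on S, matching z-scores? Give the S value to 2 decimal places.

S = -8.99

z = (425 − 576)/63 ≈ -2.3968.
S = 61 + z·29.2 = 61 + (425 − 576)·29.2/63 ≈ -8.99.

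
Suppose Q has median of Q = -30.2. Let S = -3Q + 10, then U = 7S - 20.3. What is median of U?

median of U = 683.9

median of S = (-3)·(-30.2) + 10 = 100.6.
median of U = 7·100.6 + (-20.3) = 683.9.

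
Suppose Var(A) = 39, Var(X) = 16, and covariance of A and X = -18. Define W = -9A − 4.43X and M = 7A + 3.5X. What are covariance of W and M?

By bilinearity, covariance of W and M = ac·Var(A) + bd·Var(X) + (ad+bc)·covariance of A and X, with a=-9, b=-4.43, c=7, d=3.5.
ac·Var(A) = (-9)·7·39 = -2457
bd·Var(X) = (-4.43)·3.5·16 = -248.08
(ad+bc)·covariance of A and X = (-62.51)·(-18) = 1125.18
covariance of W and M = -2457 + (-248.08) + 1125.18 = -1579.9.

covariance of W and M = -1579.9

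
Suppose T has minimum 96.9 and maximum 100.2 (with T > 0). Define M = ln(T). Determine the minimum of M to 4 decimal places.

ln(T) is increasing on this domain, so min(M) comes from min(T) = 96.9: min(M) = ln(96.9) ≈ 4.5737.

min(M) = 4.5737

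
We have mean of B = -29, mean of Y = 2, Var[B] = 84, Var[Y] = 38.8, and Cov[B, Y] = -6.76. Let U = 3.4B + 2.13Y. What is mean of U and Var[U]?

mean of U = -94.34, Var[U] = 1049.15988

mean of U = 3.4·mean of B + 2.13·mean of Y = 3.4·(-29) + 2.13·2 = -94.34.
Var[U] = a²·Var[B] + b²·Var[Y] + 2ab·Cov[B, Y] with a = 3.4, b = 2.13.
= 3.4²·84 + 2.13²·38.8 + 2·3.4·2.13·(-6.76)
= 971.04 + 176.03172 + (-97.91184) = 1049.15988.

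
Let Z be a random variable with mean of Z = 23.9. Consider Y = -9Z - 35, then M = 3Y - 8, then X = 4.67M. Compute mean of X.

mean of X = -3541.261

mean of Y = (-9)·23.9 + (-35) = -250.1.
mean of M = 3·(-250.1) + (-8) = -758.3.
mean of X = 4.67·(-758.3) = -3541.261.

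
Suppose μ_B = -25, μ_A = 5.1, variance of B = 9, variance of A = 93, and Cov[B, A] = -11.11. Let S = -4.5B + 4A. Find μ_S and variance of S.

μ_S = (-4.5)·μ_B + 4·μ_A = (-4.5)·(-25) + 4·5.1 = 132.9.
variance of S = a²·variance of B + b²·variance of A + 2ab·Cov[B, A] with a = -4.5, b = 4.
= (-4.5)²·9 + 4²·93 + 2·(-4.5)·4·(-11.11)
= 182.25 + 1488 + 399.96 = 2070.21.

μ_S = 132.9, variance of S = 2070.21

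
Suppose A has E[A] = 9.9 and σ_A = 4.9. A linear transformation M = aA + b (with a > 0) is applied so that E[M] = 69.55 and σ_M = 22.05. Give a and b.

a = 4.5, b = 25

σ_M = a·σ_A (a > 0), so a = 22.05/4.9 = 4.5.
E[M] = a·E[A] + b, so b = 69.55 − 4.5·9.9 = 25.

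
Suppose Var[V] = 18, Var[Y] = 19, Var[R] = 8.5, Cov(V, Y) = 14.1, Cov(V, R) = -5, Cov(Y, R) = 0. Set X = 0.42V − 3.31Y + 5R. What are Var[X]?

Var[X] = 363.63746

Var[X] = a²·Var[V] + b²·Var[Y] + c²·Var[R] + 2ab·Cov(V, Y) + 2ac·Cov(V, R) + 2bc·Cov(Y, R), with a = 0.42, b = -3.31, c = 5.
= 3.1752 + 208.1659 + 212.5 + (-39.20364) + (-21) + 0
= 363.63746.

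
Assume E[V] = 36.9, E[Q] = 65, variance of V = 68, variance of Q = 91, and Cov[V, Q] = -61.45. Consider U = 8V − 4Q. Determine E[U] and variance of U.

E[U] = 35.2, variance of U = 9740.8

E[U] = 8·E[V] + (-4)·E[Q] = 8·36.9 + (-4)·65 = 35.2.
variance of U = a²·variance of V + b²·variance of Q + 2ab·Cov[V, Q] with a = 8, b = -4.
= 8²·68 + (-4)²·91 + 2·8·(-4)·(-61.45)
= 4352 + 1456 + 3932.8 = 9740.8.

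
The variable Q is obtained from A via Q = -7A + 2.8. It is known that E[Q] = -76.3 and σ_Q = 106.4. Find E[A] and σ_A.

E[A] = 11.3, σ_A = 15.2

From Q = -7A + 2.8: E[Q] = a·E[A] + b, so E[A] = (E[Q] − b)/a = (-76.3 − 2.8)/(-7) = 11.3.
σ_Q = |a|·σ_A, so σ_A = 106.4/|-7| = 15.2.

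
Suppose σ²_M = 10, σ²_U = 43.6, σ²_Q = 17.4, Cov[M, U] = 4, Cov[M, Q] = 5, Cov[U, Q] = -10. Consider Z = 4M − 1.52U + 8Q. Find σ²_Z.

σ²_Z = 1888.89344

σ²_Z = a²·σ²_M + b²·σ²_U + c²·σ²_Q + 2ab·Cov[M, U] + 2ac·Cov[M, Q] + 2bc·Cov[U, Q], with a = 4, b = -1.52, c = 8.
= 160 + 100.73344 + 1113.6 + (-48.64) + 320 + 243.2
= 1888.89344.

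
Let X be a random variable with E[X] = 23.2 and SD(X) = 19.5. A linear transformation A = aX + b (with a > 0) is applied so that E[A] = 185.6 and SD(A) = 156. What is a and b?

a = 8, b = 0

SD(A) = a·SD(X) (a > 0), so a = 156/19.5 = 8.
E[A] = a·E[X] + b, so b = 185.6 − 8·23.2 = 0.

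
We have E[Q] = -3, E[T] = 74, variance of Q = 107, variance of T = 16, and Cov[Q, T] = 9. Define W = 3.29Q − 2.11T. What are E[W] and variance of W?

E[W] = 3.29·E[Q] + (-2.11)·E[T] = 3.29·(-3) + (-2.11)·74 = -166.01.
variance of W = a²·variance of Q + b²·variance of T + 2ab·Cov[Q, T] with a = 3.29, b = -2.11.
= 3.29²·107 + (-2.11)²·16 + 2·3.29·(-2.11)·9
= 1158.1787 + 71.2336 + (-124.9542) = 1104.4581.

E[W] = -166.01, variance of W = 1104.4581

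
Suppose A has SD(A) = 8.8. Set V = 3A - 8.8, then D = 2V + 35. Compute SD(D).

SD(D) = 52.8

SD(V) = |3|·8.8 = 26.4.
SD(D) = |2|·26.4 = 52.8.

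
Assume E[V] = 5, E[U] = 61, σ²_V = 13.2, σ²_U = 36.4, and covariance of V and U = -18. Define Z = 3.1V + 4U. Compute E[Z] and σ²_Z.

E[Z] = 3.1·E[V] + 4·E[U] = 3.1·5 + 4·61 = 259.5.
σ²_Z = a²·σ²_V + b²·σ²_U + 2ab·covariance of V and U with a = 3.1, b = 4.
= 3.1²·13.2 + 4²·36.4 + 2·3.1·4·(-18)
= 126.852 + 582.4 + (-446.4) = 262.852.

E[Z] = 259.5, σ²_Z = 262.852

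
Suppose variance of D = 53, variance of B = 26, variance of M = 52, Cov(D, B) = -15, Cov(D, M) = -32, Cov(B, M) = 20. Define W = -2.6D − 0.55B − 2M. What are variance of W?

variance of W = a²·variance of D + b²·variance of B + c²·variance of M + 2ab·Cov(D, B) + 2ac·Cov(D, M) + 2bc·Cov(B, M), with a = -2.6, b = -0.55, c = -2.
= 358.28 + 7.865 + 208 + (-42.9) + (-332.8) + 44
= 242.445.

variance of W = 242.445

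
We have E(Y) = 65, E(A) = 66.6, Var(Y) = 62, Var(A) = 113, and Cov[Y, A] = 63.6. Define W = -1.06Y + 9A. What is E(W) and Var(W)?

E(W) = (-1.06)·E(Y) + 9·E(A) = (-1.06)·65 + 9·66.6 = 530.5.
Var(W) = a²·Var(Y) + b²·Var(A) + 2ab·Cov[Y, A] with a = -1.06, b = 9.
= (-1.06)²·62 + 9²·113 + 2·(-1.06)·9·63.6
= 69.6632 + 9153 + (-1213.488) = 8009.1752.

E(W) = 530.5, Var(W) = 8009.1752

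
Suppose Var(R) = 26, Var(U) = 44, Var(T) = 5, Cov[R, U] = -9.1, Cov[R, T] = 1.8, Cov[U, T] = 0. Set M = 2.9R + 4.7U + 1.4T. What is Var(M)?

Var(M) = 966.97

Var(M) = a²·Var(R) + b²·Var(U) + c²·Var(T) + 2ab·Cov[R, U] + 2ac·Cov[R, T] + 2bc·Cov[U, T], with a = 2.9, b = 4.7, c = 1.4.
= 218.66 + 971.96 + 9.8 + (-248.066) + 14.616 + 0
= 966.97.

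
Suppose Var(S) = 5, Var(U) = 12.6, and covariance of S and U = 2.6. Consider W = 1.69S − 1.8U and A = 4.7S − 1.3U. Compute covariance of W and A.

covariance of W and A = 41.4908

By bilinearity, covariance of W and A = ac·Var(S) + bd·Var(U) + (ad+bc)·covariance of S and U, with a=1.69, b=-1.8, c=4.7, d=-1.3.
ac·Var(S) = 1.69·4.7·5 = 39.715
bd·Var(U) = (-1.8)·(-1.3)·12.6 = 29.484
(ad+bc)·covariance of S and U = (-10.657)·2.6 = -27.7082
covariance of W and A = 39.715 + 29.484 + (-27.7082) = 41.4908.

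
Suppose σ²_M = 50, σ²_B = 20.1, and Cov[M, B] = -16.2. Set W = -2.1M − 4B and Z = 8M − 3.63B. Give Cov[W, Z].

By bilinearity, Cov[W, Z] = ac·σ²_M + bd·σ²_B + (ad+bc)·Cov[M, B], with a=-2.1, b=-4, c=8, d=-3.63.
ac·σ²_M = (-2.1)·8·50 = -840
bd·σ²_B = (-4)·(-3.63)·20.1 = 291.852
(ad+bc)·Cov[M, B] = (-24.377)·(-16.2) = 394.9074
Cov[W, Z] = -840 + 291.852 + 394.9074 = -153.2406.

Cov[W, Z] = -153.2406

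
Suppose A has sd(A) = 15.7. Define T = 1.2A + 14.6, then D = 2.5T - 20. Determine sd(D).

sd(T) = |1.2|·15.7 = 18.84.
sd(D) = |2.5|·18.84 = 47.1.

sd(D) = 47.1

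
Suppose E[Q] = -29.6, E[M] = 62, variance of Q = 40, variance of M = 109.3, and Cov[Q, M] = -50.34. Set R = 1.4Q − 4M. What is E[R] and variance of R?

E[R] = -289.44, variance of R = 2391.008

E[R] = 1.4·E[Q] + (-4)·E[M] = 1.4·(-29.6) + (-4)·62 = -289.44.
variance of R = a²·variance of Q + b²·variance of M + 2ab·Cov[Q, M] with a = 1.4, b = -4.
= 1.4²·40 + (-4)²·109.3 + 2·1.4·(-4)·(-50.34)
= 78.4 + 1748.8 + 563.808 = 2391.008.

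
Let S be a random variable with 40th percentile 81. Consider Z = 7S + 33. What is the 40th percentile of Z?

40th percentile of Z = 600

Since a = 7 > 0 the transformation is increasing, so the 40th percentile of Z = a·(P_{40} of S) + b = 7·81 + 33 = 600.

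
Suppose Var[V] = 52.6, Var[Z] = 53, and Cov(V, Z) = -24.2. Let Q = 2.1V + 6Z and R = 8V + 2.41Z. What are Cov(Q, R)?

Cov(Q, R) = 365.9838

By bilinearity, Cov(Q, R) = ac·Var[V] + bd·Var[Z] + (ad+bc)·Cov(V, Z), with a=2.1, b=6, c=8, d=2.41.
ac·Var[V] = 2.1·8·52.6 = 883.68
bd·Var[Z] = 6·2.41·53 = 766.38
(ad+bc)·Cov(V, Z) = (53.061)·(-24.2) = -1284.0762
Cov(Q, R) = 883.68 + 766.38 + (-1284.0762) = 365.9838.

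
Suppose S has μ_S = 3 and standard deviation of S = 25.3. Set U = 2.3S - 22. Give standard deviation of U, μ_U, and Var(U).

U = 2.3S - 22 is linear with a = 2.3, b = -22.
standard deviation of U = |a|·standard deviation of S = |2.3|·25.3 = 58.19.
μ_U = a·μ_S + b = 2.3·3 + (-22) = -15.1.
Var(S) = 25.3² = 640.09.
Var(U) = a²·Var(S) = 2.3²·640.09 = 3386.0761 (the additive constant -22 does not affect variance).

standard deviation of U = 58.19, μ_U = -15.1, Var(U) = 3386.0761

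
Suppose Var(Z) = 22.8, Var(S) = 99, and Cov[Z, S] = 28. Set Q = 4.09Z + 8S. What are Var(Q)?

Var(Q) = 8549.72068

Var(Q) = a²·Var(Z) + b²·Var(S) + 2ab·Cov[Z, S] with a = 4.09, b = 8.
= 4.09²·22.8 + 8²·99 + 2·4.09·8·28
= 381.40068 + 6336 + 1832.32 = 8549.72068.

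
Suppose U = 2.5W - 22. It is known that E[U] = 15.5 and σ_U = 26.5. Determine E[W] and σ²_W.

E[W] = 15, σ²_W = 112.36

From U = 2.5W - 22: E[U] = a·E[W] + b, so E[W] = (E[U] − b)/a = (15.5 − (-22))/2.5 = 15.
σ²_U = 26.5² = 702.25.
σ²_U = a²·σ²_W, so σ²_W = 702.25/2.5² = 112.36.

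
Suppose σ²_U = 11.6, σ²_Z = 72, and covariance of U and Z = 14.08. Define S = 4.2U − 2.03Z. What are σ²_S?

σ²_S = a²·σ²_U + b²·σ²_Z + 2ab·covariance of U and Z with a = 4.2, b = -2.03.
= 4.2²·11.6 + (-2.03)²·72 + 2·4.2·(-2.03)·14.08
= 204.624 + 296.7048 + (-240.09216) = 261.23664.

σ²_S = 261.23664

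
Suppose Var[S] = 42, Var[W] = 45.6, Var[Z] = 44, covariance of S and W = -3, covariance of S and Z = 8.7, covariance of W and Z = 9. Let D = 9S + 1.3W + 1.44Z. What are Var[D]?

Var[D] = 3759.3024

Var[D] = a²·Var[S] + b²·Var[W] + c²·Var[Z] + 2ab·covariance of S and W + 2ac·covariance of S and Z + 2bc·covariance of W and Z, with a = 9, b = 1.3, c = 1.44.
= 3402 + 77.064 + 91.2384 + (-70.2) + 225.504 + 33.696
= 3759.3024.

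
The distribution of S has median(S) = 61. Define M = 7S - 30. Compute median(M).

median(M) = 397

A linear map preserves order up to sign, so median(M) = a·median(S) + b = 7·61 + (-30) = 397.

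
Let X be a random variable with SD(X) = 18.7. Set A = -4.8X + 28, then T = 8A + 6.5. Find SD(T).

SD(T) = 718.08

SD(A) = |-4.8|·18.7 = 89.76.
SD(T) = |8|·89.76 = 718.08.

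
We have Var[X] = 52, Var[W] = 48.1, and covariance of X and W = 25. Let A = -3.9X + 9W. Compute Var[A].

Var[A] = 2932.02

Var[A] = a²·Var[X] + b²·Var[W] + 2ab·covariance of X and W with a = -3.9, b = 9.
= (-3.9)²·52 + 9²·48.1 + 2·(-3.9)·9·25
= 790.92 + 3896.1 + (-1755) = 2932.02.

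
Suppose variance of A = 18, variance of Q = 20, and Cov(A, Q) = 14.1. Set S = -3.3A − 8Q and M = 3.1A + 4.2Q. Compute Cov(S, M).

By bilinearity, Cov(S, M) = ac·variance of A + bd·variance of Q + (ad+bc)·Cov(A, Q), with a=-3.3, b=-8, c=3.1, d=4.2.
ac·variance of A = (-3.3)·3.1·18 = -184.14
bd·variance of Q = (-8)·4.2·20 = -672
(ad+bc)·Cov(A, Q) = (-38.66)·14.1 = -545.106
Cov(S, M) = -184.14 + (-672) + (-545.106) = -1401.246.

Cov(S, M) = -1401.246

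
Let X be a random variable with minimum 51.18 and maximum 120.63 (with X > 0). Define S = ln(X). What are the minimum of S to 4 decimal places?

min(S) = 3.9353

ln(X) is increasing on this domain, so min(S) comes from min(X) = 51.18: min(S) = ln(51.18) ≈ 3.9353.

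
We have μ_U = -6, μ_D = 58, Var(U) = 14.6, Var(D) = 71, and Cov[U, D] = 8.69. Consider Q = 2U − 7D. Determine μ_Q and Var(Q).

μ_Q = 2·μ_U + (-7)·μ_D = 2·(-6) + (-7)·58 = -418.
Var(Q) = a²·Var(U) + b²·Var(D) + 2ab·Cov[U, D] with a = 2, b = -7.
= 2²·14.6 + (-7)²·71 + 2·2·(-7)·8.69
= 58.4 + 3479 + (-243.32) = 3294.08.

μ_Q = -418, Var(Q) = 3294.08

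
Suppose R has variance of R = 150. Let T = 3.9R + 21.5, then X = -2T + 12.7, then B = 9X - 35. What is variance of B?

variance of B = 739206

variance of T = 3.9²·150 = 2281.5.
variance of X = (-2)²·2281.5 = 9126.
variance of B = 9²·9126 = 739206.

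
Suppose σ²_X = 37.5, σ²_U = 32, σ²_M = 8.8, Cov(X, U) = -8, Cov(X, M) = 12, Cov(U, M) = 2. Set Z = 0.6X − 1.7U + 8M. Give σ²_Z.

σ²_Z = 746.3

σ²_Z = a²·σ²_X + b²·σ²_U + c²·σ²_M + 2ab·Cov(X, U) + 2ac·Cov(X, M) + 2bc·Cov(U, M), with a = 0.6, b = -1.7, c = 8.
= 13.5 + 92.48 + 563.2 + 16.32 + 115.2 + (-54.4)
= 746.3.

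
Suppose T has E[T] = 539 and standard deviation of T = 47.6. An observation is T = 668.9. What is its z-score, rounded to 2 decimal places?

z = (T − E[T]) / standard deviation of T = (668.9 − 539) / 47.6 ≈ 2.73.

z = 2.73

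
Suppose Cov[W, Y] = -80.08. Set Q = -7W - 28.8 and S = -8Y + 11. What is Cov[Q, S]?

Cov[Q, S] = -4484.48

Cov[Q, S] = a·c·Cov[W, Y] = (-7)·(-8)·(-80.08) = -4484.48. Additive constants drop out.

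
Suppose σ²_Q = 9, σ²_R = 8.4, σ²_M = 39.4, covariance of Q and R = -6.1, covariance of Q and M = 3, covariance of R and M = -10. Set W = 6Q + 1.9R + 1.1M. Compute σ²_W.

σ²_W = 260.718

σ²_W = a²·σ²_Q + b²·σ²_R + c²·σ²_M + 2ab·covariance of Q and R + 2ac·covariance of Q and M + 2bc·covariance of R and M, with a = 6, b = 1.9, c = 1.1.
= 324 + 30.324 + 47.674 + (-139.08) + 39.6 + (-41.8)
= 260.718.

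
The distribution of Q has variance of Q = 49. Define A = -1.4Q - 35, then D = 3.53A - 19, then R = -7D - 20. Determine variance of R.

variance of R = 58640.496964

variance of A = (-1.4)²·49 = 96.04.
variance of D = 3.53²·96.04 = 1196.744836.
variance of R = (-7)²·1196.744836 = 58640.496964.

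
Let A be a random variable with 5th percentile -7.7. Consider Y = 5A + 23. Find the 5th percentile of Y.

5th percentile of Y = -15.5

Since a = 5 > 0 the transformation is increasing, so the 5th percentile of Y = a·(P_{5} of A) + b = 5·(-7.7) + 23 = -15.5.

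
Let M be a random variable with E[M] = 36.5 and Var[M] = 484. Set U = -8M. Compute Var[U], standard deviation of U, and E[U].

Var[U] = 30976, standard deviation of U = 176, E[U] = -292

U = -8M is linear with a = -8, b = 0.
Var[U] = a²·Var[M] = (-8)²·484 = 30976.
standard deviation of M = √484 = 22.
standard deviation of U = |a|·standard deviation of M = |-8|·22 = 176.
E[U] = a·E[M] + b = (-8)·36.5 = -292.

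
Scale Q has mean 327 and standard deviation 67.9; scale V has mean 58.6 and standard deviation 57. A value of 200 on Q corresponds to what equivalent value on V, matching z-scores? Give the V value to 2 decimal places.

V = -48.01

z = (200 − 327)/67.9 ≈ -1.8704.
V = 58.6 + z·57 = 58.6 + (200 − 327)·57/67.9 ≈ -48.01.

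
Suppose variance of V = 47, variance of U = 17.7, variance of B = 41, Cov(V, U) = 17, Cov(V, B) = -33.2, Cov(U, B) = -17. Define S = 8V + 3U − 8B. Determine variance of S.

variance of S = a²·variance of V + b²·variance of U + c²·variance of B + 2ab·Cov(V, U) + 2ac·Cov(V, B) + 2bc·Cov(U, B), with a = 8, b = 3, c = -8.
= 3008 + 159.3 + 2624 + 816 + 4249.6 + 816
= 11672.9.

variance of S = 11672.9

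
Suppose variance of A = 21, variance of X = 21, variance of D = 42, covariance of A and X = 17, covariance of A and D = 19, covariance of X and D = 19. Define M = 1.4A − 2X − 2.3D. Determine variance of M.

variance of M = 304.58

variance of M = a²·variance of A + b²·variance of X + c²·variance of D + 2ab·covariance of A and X + 2ac·covariance of A and D + 2bc·covariance of X and D, with a = 1.4, b = -2, c = -2.3.
= 41.16 + 84 + 222.18 + (-95.2) + (-122.36) + 174.8
= 304.58.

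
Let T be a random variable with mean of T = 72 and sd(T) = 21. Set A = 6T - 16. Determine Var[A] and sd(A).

Var[A] = 15876, sd(A) = 126

A = 6T - 16 is linear with a = 6, b = -16.
Var[T] = 21² = 441.
Var[A] = a²·Var[T] = 6²·441 = 15876 (the additive constant -16 does not affect variance).
sd(A) = |a|·sd(T) = |6|·21 = 126.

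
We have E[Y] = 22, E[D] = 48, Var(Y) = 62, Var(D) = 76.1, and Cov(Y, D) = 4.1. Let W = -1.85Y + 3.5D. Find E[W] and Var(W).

E[W] = (-1.85)·E[Y] + 3.5·E[D] = (-1.85)·22 + 3.5·48 = 127.3.
Var(W) = a²·Var(Y) + b²·Var(D) + 2ab·Cov(Y, D) with a = -1.85, b = 3.5.
= (-1.85)²·62 + 3.5²·76.1 + 2·(-1.85)·3.5·4.1
= 212.195 + 932.225 + (-53.095) = 1091.325.

E[W] = 127.3, Var(W) = 1091.325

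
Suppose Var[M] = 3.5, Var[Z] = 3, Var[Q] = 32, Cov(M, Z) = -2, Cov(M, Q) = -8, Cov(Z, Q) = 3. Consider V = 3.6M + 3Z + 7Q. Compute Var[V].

Var[V] = a²·Var[M] + b²·Var[Z] + c²·Var[Q] + 2ab·Cov(M, Z) + 2ac·Cov(M, Q) + 2bc·Cov(Z, Q), with a = 3.6, b = 3, c = 7.
= 45.36 + 27 + 1568 + (-43.2) + (-403.2) + 126
= 1319.96.

Var[V] = 1319.96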